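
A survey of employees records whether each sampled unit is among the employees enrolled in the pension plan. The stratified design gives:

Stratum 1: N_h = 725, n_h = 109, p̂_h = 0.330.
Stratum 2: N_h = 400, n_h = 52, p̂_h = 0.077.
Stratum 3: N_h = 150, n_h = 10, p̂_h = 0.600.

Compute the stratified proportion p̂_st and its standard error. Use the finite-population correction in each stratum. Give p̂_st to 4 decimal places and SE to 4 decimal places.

p̂_st ≈ 0.2824, SE ≈ 0.0320

N = 1275; stratum weights W_h = N_h/N.
p̂_st = Σ W_h p̂_h = (725·0.330 + 400·0.077 + 150·0.600)/1275 = 0.28239
V̂(p̂_st) = Σ W_h² (1 − n_h/N_h) p̂_h(1−p̂_h)/(n_h−1):
  stratum 1: (725/1275)²·(1 − 109/725)·0.330·0.670/108 = 0.000562423
  stratum 2: (400/1275)²·(1 − 52/400)·0.077·0.923/51 = 0.000119328
  stratum 3: (150/1275)²·(1 − 10/150)·0.600·0.400/9 = 0.000344483
V̂(p̂_st) = 0.00102623; SE = √V̂ = 0.0320349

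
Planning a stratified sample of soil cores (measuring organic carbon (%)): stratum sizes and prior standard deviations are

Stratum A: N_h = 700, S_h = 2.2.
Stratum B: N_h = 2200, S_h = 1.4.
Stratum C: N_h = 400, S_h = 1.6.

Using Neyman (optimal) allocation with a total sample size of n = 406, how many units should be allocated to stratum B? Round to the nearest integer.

238

Neyman allocation: n_h = n · N_h S_h / Σ N_i S_i, with n = 406.
  stratum A: N_h·S_h = 700·2.2 = 1540.00
  stratum B: N_h·S_h = 2200·1.4 = 3080.00
  stratum C: N_h·S_h = 400·1.6 = 640.00
Σ N_h S_h = 5260.00
n for stratum B = 406·3080.00/5260.00 = 237.734 → 238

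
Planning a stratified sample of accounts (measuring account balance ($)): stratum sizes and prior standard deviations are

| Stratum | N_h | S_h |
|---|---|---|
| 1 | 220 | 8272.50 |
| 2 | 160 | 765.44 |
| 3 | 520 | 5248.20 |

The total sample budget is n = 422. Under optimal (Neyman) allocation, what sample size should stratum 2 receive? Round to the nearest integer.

Neyman allocation: n_h = n · N_h S_h / Σ N_i S_i, with n = 422.
  stratum 1: N_h·S_h = 220·8272.50 = 1819950.00
  stratum 2: N_h·S_h = 160·765.44 = 122470.40
  stratum 3: N_h·S_h = 520·5248.20 = 2729064.00
Σ N_h S_h = 4671484.40
n for stratum 2 = 422·122470.40/4671484.40 = 11.063 → 11

11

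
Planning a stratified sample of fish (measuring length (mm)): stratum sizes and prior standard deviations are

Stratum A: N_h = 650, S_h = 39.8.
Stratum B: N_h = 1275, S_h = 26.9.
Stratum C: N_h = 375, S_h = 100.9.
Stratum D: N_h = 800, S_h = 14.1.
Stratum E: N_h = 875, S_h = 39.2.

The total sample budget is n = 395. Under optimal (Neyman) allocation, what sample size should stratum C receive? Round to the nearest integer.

104

Neyman allocation: n_h = n · N_h S_h / Σ N_i S_i, with n = 395.
  stratum A: N_h·S_h = 650·39.8 = 25870.00
  stratum B: N_h·S_h = 1275·26.9 = 34297.50
  stratum C: N_h·S_h = 375·100.9 = 37837.50
  stratum D: N_h·S_h = 800·14.1 = 11280.00
  stratum E: N_h·S_h = 875·39.2 = 34300.00
Σ N_h S_h = 143585.00
n for stratum C = 395·37837.50/143585.00 = 104.090 → 104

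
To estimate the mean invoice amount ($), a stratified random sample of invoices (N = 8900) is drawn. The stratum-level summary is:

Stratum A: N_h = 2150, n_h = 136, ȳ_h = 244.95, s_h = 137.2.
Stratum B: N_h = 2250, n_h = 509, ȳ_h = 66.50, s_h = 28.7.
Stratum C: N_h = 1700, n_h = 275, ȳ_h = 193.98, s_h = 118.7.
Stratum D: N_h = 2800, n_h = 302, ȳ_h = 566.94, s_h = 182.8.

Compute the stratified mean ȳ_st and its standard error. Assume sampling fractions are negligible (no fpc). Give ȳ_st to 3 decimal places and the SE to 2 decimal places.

ȳ_st ≈ 291.401, SE ≈ 4.58

ȳ_st = Σ W_h ȳ_h = (2150·244.95 + 2250·66.50 + 1700·193.98 + 2800·566.94)/8900 = 291.40062
V̂(ȳ_st) = Σ W_h² s_h²/n_h, with W_h = N_h/N and N = 8900:
  stratum A: (2150/8900)²·137.2²/136 = 8.0773
  stratum B: (2250/8900)²·28.7²/509 = 0.103426
  stratum C: (1700/8900)²·118.7²/275 = 1.86933
  stratum D: (2800/8900)²·182.8²/302 = 10.9517
V̂(ȳ_st) = 21.0018
SE(ȳ_st) = √21.0018 = 4.58277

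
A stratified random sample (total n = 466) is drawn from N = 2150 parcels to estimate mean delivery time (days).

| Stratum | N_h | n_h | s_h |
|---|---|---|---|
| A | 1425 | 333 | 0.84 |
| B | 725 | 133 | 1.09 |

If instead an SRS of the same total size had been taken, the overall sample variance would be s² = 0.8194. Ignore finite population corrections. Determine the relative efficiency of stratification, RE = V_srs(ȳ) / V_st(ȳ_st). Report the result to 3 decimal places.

V̂(ȳ_st) = Σ W_h² s_h²/n_h, with W_h = N_h/N and N = 2150:
  stratum A: (1425/2150)²·0.84²/333 = 0.000930823
  stratum B: (725/2150)²·1.09²/133 = 0.00101578
V_st = 0.0019466
V_srs = s²/n = 0.8194/466 = 0.00175837
Relative efficiency = V_srs / V_st = 0.00175837/0.0019466 = 0.9033

RE ≈ 0.903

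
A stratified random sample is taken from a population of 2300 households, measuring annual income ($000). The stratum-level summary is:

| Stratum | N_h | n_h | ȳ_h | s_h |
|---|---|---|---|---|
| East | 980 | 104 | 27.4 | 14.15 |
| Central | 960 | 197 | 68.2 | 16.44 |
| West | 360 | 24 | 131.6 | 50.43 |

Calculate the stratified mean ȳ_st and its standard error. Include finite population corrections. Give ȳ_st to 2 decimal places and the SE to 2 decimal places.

ȳ_st ≈ 60.74, SE ≈ 1.71

ȳ_st = Σ W_h ȳ_h = (980·27.4 + 960·68.2 + 360·131.6)/2300 = 60.73913
V̂(ȳ_st) = Σ W_h² (1 − n_h/N_h) s_h²/n_h, with W_h = N_h/N and N = 2300:
  stratum East: (980/2300)²·(1 − 104/980)·14.15²/104 = 0.312431
  stratum Central: (960/2300)²·(1 − 197/960)·16.44²/197 = 0.189967
  stratum West: (360/2300)²·(1 − 24/360)·50.43²/24 = 2.423
V̂(ȳ_st) = 2.92539
SE(ȳ_st) = √2.92539 = 1.71038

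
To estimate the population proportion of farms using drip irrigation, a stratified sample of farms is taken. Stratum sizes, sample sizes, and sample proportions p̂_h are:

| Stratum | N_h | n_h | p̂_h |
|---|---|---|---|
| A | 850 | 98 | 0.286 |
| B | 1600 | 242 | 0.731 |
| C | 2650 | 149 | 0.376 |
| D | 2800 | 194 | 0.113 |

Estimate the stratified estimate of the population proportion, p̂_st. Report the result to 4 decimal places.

p̂_st ≈ 0.3450

N = 7900; stratum weights W_h = N_h/N.
p̂_st = Σ W_h p̂_h = (850·0.286 + 1600·0.731 + 2650·0.376 + 2800·0.113)/7900 = 0.34500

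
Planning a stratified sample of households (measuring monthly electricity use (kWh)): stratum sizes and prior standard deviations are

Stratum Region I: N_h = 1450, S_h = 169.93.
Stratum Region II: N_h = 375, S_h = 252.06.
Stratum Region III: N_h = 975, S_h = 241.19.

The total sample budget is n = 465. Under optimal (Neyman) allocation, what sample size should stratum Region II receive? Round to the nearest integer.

Neyman allocation: n_h = n · N_h S_h / Σ N_i S_i, with n = 465.
  stratum Region I: N_h·S_h = 1450·169.93 = 246398.50
  stratum Region II: N_h·S_h = 375·252.06 = 94522.50
  stratum Region III: N_h·S_h = 975·241.19 = 235160.25
Σ N_h S_h = 576081.25
n for stratum Region II = 465·94522.50/576081.25 = 76.296 → 76

76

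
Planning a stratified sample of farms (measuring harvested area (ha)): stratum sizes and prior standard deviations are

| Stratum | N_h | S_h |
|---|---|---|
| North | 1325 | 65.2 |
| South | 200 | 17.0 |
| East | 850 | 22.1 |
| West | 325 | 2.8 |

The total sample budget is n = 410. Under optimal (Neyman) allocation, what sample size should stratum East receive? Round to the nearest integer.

Neyman allocation: n_h = n · N_h S_h / Σ N_i S_i, with n = 410.
  stratum North: N_h·S_h = 1325·65.2 = 86390.00
  stratum South: N_h·S_h = 200·17.0 = 3400.00
  stratum East: N_h·S_h = 850·22.1 = 18785.00
  stratum West: N_h·S_h = 325·2.8 = 910.00
Σ N_h S_h = 109485.00
n for stratum East = 410·18785.00/109485.00 = 70.346 → 70

70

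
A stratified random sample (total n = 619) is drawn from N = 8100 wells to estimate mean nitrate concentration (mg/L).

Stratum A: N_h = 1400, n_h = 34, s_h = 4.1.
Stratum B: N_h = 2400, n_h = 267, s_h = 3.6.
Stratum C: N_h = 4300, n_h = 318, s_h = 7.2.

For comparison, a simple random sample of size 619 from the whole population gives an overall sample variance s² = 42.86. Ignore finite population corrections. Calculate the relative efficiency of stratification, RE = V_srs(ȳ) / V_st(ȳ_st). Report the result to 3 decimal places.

RE ≈ 1.066

V̂(ȳ_st) = Σ W_h² s_h²/n_h, with W_h = N_h/N and N = 8100:
  stratum A: (1400/8100)²·4.1²/34 = 0.0147698
  stratum B: (2400/8100)²·3.6²/267 = 0.00426134
  stratum C: (4300/8100)²·7.2²/318 = 0.0459415
V_st = 0.0649726
V_srs = s²/n = 42.86/619 = 0.0692407
Relative efficiency = V_srs / V_st = 0.0692407/0.0649726 = 1.0657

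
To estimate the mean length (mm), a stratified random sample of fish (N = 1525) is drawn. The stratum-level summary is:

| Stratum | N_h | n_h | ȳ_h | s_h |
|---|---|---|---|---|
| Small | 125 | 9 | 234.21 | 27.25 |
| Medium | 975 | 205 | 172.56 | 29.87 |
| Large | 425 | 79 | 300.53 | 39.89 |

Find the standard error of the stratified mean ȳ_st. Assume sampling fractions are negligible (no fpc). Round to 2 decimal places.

V̂(ȳ_st) = Σ W_h² s_h²/n_h, with W_h = N_h/N and N = 1525:
  stratum Small: (125/1525)²·27.25²/9 = 0.554333
  stratum Medium: (975/1525)²·29.87²/205 = 1.77904
  stratum Large: (425/1525)²·39.89²/79 = 1.56437
V̂(ȳ_st) = 3.89774
SE(ȳ_st) = √3.89774 = 1.97427

SE(ȳ_st) ≈ 1.97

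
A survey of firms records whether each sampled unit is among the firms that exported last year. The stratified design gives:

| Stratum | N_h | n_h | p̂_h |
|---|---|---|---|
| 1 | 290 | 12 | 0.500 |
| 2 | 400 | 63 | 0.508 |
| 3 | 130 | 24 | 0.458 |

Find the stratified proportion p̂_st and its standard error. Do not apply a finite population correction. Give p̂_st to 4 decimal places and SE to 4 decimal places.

N = 820; stratum weights W_h = N_h/N.
p̂_st = Σ W_h p̂_h = (290·0.500 + 400·0.508 + 130·0.458)/820 = 0.49724
V̂(p̂_st) = Σ W_h² p̂_h(1−p̂_h)/(n_h−1):
  stratum 1: (290/820)²·0.500·0.500/11 = 0.0028426
  stratum 2: (400/820)²·0.508·0.492/62 = 0.000959245
  stratum 3: (130/820)²·0.458·0.542/23 = 0.000271266
V̂(p̂_st) = 0.00407311; SE = √V̂ = 0.0638209

p̂_st ≈ 0.4972, SE ≈ 0.0638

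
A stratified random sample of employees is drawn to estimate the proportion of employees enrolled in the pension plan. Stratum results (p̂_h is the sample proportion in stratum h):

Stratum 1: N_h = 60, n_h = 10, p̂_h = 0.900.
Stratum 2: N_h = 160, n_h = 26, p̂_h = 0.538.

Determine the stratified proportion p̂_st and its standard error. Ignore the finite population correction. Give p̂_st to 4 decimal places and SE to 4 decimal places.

N = 220; stratum weights W_h = N_h/N.
p̂_st = Σ W_h p̂_h = (60·0.900 + 160·0.538)/220 = 0.63673
V̂(p̂_st) = Σ W_h² p̂_h(1−p̂_h)/(n_h−1):
  stratum 1: (60/220)²·0.900·0.100/9 = 0.000743802
  stratum 2: (160/220)²·0.538·0.462/25 = 0.00525871
V̂(p̂_st) = 0.00600251; SE = √V̂ = 0.0774758

p̂_st ≈ 0.6367, SE ≈ 0.0775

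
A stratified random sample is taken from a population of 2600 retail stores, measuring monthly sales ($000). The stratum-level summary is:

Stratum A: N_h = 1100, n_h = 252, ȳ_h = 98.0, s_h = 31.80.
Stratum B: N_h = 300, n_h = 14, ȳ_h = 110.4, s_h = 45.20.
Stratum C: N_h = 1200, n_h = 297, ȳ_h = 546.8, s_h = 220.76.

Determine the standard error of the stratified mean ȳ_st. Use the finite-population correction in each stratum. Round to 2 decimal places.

V̂(ȳ_st) = Σ W_h² (1 − n_h/N_h) s_h²/n_h, with W_h = N_h/N and N = 2600:
  stratum A: (1100/2600)²·(1 − 252/1100)·31.80²/252 = 0.553727
  stratum B: (300/2600)²·(1 − 14/300)·45.20²/14 = 1.85221
  stratum C: (1200/2600)²·(1 − 297/1200)·220.76²/297 = 26.3031
V̂(ȳ_st) = 28.709
SE(ȳ_st) = √28.709 = 5.35808

SE(ȳ_st) ≈ 5.36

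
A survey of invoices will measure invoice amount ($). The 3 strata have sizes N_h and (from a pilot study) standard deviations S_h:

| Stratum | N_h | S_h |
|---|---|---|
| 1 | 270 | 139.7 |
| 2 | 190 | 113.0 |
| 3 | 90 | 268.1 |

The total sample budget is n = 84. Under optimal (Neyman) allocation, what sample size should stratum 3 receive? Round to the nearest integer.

24

Neyman allocation: n_h = n · N_h S_h / Σ N_i S_i, with n = 84.
  stratum 1: N_h·S_h = 270·139.7 = 37719.00
  stratum 2: N_h·S_h = 190·113.0 = 21470.00
  stratum 3: N_h·S_h = 90·268.1 = 24129.00
Σ N_h S_h = 83318.00
n for stratum 3 = 84·24129.00/83318.00 = 24.327 → 24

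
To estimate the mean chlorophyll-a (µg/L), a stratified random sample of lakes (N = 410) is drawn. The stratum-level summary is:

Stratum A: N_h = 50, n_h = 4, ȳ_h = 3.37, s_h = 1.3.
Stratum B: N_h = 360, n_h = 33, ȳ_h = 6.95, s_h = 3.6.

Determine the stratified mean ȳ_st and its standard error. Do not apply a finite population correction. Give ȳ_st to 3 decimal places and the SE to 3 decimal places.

ȳ_st = Σ W_h ȳ_h = (50·3.37 + 360·6.95)/410 = 6.51341
V̂(ȳ_st) = Σ W_h² s_h²/n_h, with W_h = N_h/N and N = 410:
  stratum A: (50/410)²·1.3²/4 = 0.00628346
  stratum B: (360/410)²·3.6²/33 = 0.302781
V̂(ȳ_st) = 0.309064
SE(ȳ_st) = √0.309064 = 0.555935

ȳ_st ≈ 6.513, SE ≈ 0.556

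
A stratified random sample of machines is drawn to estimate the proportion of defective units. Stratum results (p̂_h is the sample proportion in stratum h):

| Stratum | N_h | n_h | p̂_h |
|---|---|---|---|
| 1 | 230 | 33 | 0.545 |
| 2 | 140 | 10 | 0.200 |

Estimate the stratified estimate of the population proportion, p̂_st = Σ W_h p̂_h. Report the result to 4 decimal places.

p̂_st ≈ 0.4145

N = 370; stratum weights W_h = N_h/N.
p̂_st = Σ W_h p̂_h = (230·0.545 + 140·0.200)/370 = 0.41446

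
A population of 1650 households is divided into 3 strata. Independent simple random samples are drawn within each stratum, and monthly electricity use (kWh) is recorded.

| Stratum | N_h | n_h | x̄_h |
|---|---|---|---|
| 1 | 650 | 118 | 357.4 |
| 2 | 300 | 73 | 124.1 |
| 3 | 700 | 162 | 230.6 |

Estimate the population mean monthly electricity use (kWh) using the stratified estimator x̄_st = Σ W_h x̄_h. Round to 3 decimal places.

x̄_st ≈ 261.188

N = Σ N_h = 1650. Stratum weights W_h = N_h/N.
x̄_st = (650·357.4 + 300·124.1 + 700·230.6) / 1650 = 261.18788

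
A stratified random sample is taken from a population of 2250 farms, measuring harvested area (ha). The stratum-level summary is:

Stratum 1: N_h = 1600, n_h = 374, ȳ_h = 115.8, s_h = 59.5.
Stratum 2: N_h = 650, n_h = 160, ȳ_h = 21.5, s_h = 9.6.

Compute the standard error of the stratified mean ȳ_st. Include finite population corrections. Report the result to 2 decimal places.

SE(ȳ_st) ≈ 1.92

V̂(ȳ_st) = Σ W_h² (1 − n_h/N_h) s_h²/n_h, with W_h = N_h/N and N = 2250:
  stratum 1: (1600/2250)²·(1 − 374/1600)·59.5²/374 = 3.66782
  stratum 2: (650/2250)²·(1 − 160/650)·9.6²/160 = 0.0362382
V̂(ȳ_st) = 3.70406
SE(ȳ_st) = √3.70406 = 1.92459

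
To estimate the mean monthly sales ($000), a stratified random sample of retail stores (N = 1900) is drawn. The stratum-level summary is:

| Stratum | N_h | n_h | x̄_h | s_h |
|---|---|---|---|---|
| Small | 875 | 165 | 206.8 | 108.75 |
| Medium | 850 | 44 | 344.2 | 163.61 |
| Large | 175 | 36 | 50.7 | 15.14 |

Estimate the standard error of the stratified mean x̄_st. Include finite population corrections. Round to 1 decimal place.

SE(x̄_st) ≈ 11.3

V̂(x̄_st) = Σ W_h² (1 − n_h/N_h) s_h²/n_h, with W_h = N_h/N and N = 1900:
  stratum Small: (875/1900)²·(1 − 165/875)·108.75²/165 = 12.3348
  stratum Medium: (850/1900)²·(1 − 44/850)·163.61²/44 = 115.455
  stratum Large: (175/1900)²·(1 − 36/175)·15.14²/36 = 0.0429037
V̂(x̄_st) = 127.833
SE(x̄_st) = √127.833 = 11.3063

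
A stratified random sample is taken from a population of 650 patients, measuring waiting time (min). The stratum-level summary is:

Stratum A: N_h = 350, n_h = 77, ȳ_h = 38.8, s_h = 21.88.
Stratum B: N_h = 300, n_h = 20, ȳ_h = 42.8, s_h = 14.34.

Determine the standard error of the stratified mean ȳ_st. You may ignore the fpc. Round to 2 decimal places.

V̂(ȳ_st) = Σ W_h² s_h²/n_h, with W_h = N_h/N and N = 650:
  stratum A: (350/650)²·21.88²/77 = 1.80266
  stratum B: (300/650)²·14.34²/20 = 2.1902
V̂(ȳ_st) = 3.99286
SE(ȳ_st) = √3.99286 = 1.99821

SE(ȳ_st) ≈ 2.00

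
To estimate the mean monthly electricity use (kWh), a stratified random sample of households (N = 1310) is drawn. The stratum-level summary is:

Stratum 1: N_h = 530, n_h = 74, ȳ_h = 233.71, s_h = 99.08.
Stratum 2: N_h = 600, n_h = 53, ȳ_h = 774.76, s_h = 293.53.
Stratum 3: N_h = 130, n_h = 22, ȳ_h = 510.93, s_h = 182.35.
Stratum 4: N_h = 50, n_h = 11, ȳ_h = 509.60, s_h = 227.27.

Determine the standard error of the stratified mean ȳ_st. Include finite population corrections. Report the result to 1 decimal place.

SE(ȳ_st) ≈ 18.6

V̂(ȳ_st) = Σ W_h² (1 − n_h/N_h) s_h²/n_h, with W_h = N_h/N and N = 1310:
  stratum 1: (530/1310)²·(1 − 74/530)·99.08²/74 = 18.6826
  stratum 2: (600/1310)²·(1 − 53/600)·293.53²/53 = 310.903
  stratum 3: (130/1310)²·(1 − 22/130)·182.35²/22 = 12.3655
  stratum 4: (50/1310)²·(1 − 11/50)·227.27²/11 = 5.3356
V̂(ȳ_st) = 347.287
SE(ȳ_st) = √347.287 = 18.6356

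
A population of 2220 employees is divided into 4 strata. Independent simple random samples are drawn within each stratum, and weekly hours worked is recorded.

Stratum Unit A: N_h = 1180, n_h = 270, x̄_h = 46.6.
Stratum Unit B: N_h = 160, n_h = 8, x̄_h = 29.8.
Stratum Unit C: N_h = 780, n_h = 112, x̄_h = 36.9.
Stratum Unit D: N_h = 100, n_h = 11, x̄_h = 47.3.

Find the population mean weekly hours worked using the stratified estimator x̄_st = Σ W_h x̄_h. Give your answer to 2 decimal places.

x̄_st ≈ 42.01

N = Σ N_h = 2220. Stratum weights W_h = N_h/N.
x̄_st = (1180·46.6 + 160·29.8 + 780·36.9 + 100·47.3) / 2220 = 42.0126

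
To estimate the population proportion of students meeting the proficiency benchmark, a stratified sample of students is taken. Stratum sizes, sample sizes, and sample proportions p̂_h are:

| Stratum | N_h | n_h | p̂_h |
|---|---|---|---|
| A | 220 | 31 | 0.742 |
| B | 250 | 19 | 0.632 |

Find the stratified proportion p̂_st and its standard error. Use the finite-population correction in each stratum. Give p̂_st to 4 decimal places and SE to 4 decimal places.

p̂_st ≈ 0.6835, SE ≈ 0.0677

N = 470; stratum weights W_h = N_h/N.
p̂_st = Σ W_h p̂_h = (220·0.742 + 250·0.632)/470 = 0.68349
V̂(p̂_st) = Σ W_h² (1 − n_h/N_h) p̂_h(1−p̂_h)/(n_h−1):
  stratum A: (220/470)²·(1 − 31/220)·0.742·0.258/30 = 0.00120113
  stratum B: (250/470)²·(1 − 19/250)·0.632·0.368/18 = 0.00337791
V̂(p̂_st) = 0.00457905; SE = √V̂ = 0.0676687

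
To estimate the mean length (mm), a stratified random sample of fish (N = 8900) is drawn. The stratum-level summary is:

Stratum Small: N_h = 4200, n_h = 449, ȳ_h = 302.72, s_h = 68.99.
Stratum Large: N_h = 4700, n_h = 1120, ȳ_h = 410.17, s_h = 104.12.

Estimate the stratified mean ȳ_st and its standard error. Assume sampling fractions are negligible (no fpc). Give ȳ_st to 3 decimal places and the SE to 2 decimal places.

ȳ_st = Σ W_h ȳ_h = (4200·302.72 + 4700·410.17)/8900 = 359.46326
V̂(ȳ_st) = Σ W_h² s_h²/n_h, with W_h = N_h/N and N = 8900:
  stratum Small: (4200/8900)²·68.99²/449 = 2.36072
  stratum Large: (4700/8900)²·104.12²/1120 = 2.69939
V̂(ȳ_st) = 5.06011
SE(ȳ_st) = √5.06011 = 2.24947

ȳ_st ≈ 359.463, SE ≈ 2.25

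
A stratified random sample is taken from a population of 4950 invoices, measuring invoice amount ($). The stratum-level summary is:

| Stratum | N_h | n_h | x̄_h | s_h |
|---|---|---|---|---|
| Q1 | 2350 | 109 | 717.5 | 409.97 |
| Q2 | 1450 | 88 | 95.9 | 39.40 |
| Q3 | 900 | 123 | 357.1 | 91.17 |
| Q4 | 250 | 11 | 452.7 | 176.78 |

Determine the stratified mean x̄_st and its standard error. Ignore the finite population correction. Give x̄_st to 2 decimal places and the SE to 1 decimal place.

x̄_st ≈ 456.51, SE ≈ 18.9

x̄_st = Σ W_h x̄_h = (2350·717.5 + 1450·95.9 + 900·357.1 + 250·452.7)/4950 = 456.51414
V̂(x̄_st) = Σ W_h² s_h²/n_h, with W_h = N_h/N and N = 4950:
  stratum Q1: (2350/4950)²·409.97²/109 = 347.539
  stratum Q2: (1450/4950)²·39.40²/88 = 1.51368
  stratum Q3: (900/4950)²·91.17²/123 = 2.23395
  stratum Q4: (250/4950)²·176.78²/11 = 7.24675
V̂(x̄_st) = 358.533
SE(x̄_st) = √358.533 = 18.935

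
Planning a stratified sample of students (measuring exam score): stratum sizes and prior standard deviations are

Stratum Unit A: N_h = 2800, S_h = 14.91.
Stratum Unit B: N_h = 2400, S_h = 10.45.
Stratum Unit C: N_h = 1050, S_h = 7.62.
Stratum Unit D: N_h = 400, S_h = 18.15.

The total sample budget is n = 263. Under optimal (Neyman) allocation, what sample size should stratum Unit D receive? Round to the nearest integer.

23

Neyman allocation: n_h = n · N_h S_h / Σ N_i S_i, with n = 263.
  stratum Unit A: N_h·S_h = 2800·14.91 = 41748.00
  stratum Unit B: N_h·S_h = 2400·10.45 = 25080.00
  stratum Unit C: N_h·S_h = 1050·7.62 = 8001.00
  stratum Unit D: N_h·S_h = 400·18.15 = 7260.00
Σ N_h S_h = 82089.00
n for stratum Unit D = 263·7260.00/82089.00 = 23.260 → 23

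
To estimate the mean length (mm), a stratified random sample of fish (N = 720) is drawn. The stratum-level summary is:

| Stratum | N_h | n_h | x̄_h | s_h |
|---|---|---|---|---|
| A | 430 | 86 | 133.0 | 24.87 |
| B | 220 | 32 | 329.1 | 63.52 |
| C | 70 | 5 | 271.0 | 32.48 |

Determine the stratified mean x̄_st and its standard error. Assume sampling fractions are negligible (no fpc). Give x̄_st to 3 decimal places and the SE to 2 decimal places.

x̄_st ≈ 206.336, SE ≈ 4.04

x̄_st = Σ W_h x̄_h = (430·133.0 + 220·329.1 + 70·271.0)/720 = 206.33611
V̂(x̄_st) = Σ W_h² s_h²/n_h, with W_h = N_h/N and N = 720:
  stratum A: (430/720)²·24.87²/86 = 2.56522
  stratum B: (220/720)²·63.52²/32 = 11.772
  stratum C: (70/720)²·32.48²/5 = 1.99431
V̂(x̄_st) = 16.3316
SE(x̄_st) = √16.3316 = 4.04123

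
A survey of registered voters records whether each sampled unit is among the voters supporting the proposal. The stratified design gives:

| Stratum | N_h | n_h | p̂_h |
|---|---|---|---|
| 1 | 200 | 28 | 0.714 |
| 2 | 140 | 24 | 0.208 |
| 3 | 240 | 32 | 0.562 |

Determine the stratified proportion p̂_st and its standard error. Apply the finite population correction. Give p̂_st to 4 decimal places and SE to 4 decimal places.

p̂_st ≈ 0.5290, SE ≈ 0.0479

N = 580; stratum weights W_h = N_h/N.
p̂_st = Σ W_h p̂_h = (200·0.714 + 140·0.208 + 240·0.562)/580 = 0.52897
V̂(p̂_st) = Σ W_h² (1 − n_h/N_h) p̂_h(1−p̂_h)/(n_h−1):
  stratum 1: (200/580)²·(1 − 28/200)·0.714·0.286/27 = 0.000773398
  stratum 2: (140/580)²·(1 − 24/140)·0.208·0.792/23 = 0.000345773
  stratum 3: (240/580)²·(1 − 32/240)·0.562·0.438/31 = 0.00117833
V̂(p̂_st) = 0.0022975; SE = √V̂ = 0.0479323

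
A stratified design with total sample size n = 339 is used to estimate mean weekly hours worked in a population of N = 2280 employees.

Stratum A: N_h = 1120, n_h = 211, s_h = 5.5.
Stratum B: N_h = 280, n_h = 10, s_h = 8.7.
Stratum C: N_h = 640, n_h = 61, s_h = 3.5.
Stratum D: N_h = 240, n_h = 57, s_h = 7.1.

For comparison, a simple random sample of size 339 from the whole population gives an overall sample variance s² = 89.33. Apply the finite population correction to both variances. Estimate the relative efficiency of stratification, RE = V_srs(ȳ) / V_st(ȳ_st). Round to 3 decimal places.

RE ≈ 1.403

V̂(ȳ_st) = Σ W_h² (1 − n_h/N_h) s_h²/n_h, with W_h = N_h/N and N = 2280:
  stratum A: (1120/2280)²·(1 − 211/1120)·5.5²/211 = 0.0280773
  stratum B: (280/2280)²·(1 − 10/280)·8.7²/10 = 0.110075
  stratum C: (640/2280)²·(1 − 61/640)·3.5²/61 = 0.0143151
  stratum D: (240/2280)²·(1 − 57/240)·7.1²/57 = 0.00747196
V_st = 0.15994
V_srs = (1 − 339/2280)·89.33/339 = 0.22433
Relative efficiency = V_srs / V_st = 0.22433/0.15994 = 1.4026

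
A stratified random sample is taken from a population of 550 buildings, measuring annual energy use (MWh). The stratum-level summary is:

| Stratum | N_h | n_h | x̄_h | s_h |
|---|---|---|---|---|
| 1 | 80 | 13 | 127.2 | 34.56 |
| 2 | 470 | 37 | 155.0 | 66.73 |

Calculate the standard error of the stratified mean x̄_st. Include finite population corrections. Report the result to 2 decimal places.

SE(x̄_st) ≈ 9.09

V̂(x̄_st) = Σ W_h² (1 − n_h/N_h) s_h²/n_h, with W_h = N_h/N and N = 550:
  stratum 1: (80/550)²·(1 − 13/80)·34.56²/13 = 1.62796
  stratum 2: (470/550)²·(1 − 37/470)·66.73²/37 = 80.9657
V̂(x̄_st) = 82.5936
SE(x̄_st) = √82.5936 = 9.0881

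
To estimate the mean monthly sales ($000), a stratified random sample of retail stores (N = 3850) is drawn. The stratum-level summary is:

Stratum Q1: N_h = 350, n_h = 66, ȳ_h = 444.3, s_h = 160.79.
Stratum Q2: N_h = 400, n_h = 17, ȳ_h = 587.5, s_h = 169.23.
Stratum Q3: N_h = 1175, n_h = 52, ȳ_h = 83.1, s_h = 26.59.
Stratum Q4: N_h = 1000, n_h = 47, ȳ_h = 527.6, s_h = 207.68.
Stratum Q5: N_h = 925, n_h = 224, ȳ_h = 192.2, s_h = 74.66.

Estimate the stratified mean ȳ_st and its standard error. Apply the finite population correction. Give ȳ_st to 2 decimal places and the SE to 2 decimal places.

ȳ_st = Σ W_h ȳ_h = (350·444.3 + 400·587.5 + 1175·83.1 + 1000·527.6 + 925·192.2)/3850 = 310.00844
V̂(ȳ_st) = Σ W_h² (1 − n_h/N_h) s_h²/n_h, with W_h = N_h/N and N = 3850:
  stratum Q1: (350/3850)²·(1 − 66/350)·160.79²/66 = 2.62687
  stratum Q2: (400/3850)²·(1 − 17/400)·169.23²/17 = 17.4118
  stratum Q3: (1175/3850)²·(1 − 52/1175)·26.59²/52 = 1.2104
  stratum Q4: (1000/3850)²·(1 − 47/1000)·207.68²/47 = 59.0015
  stratum Q5: (925/3850)²·(1 − 224/925)·74.66²/224 = 1.08859
V̂(ȳ_st) = 81.3391
SE(ȳ_st) = √81.3391 = 9.01882

ȳ_st ≈ 310.01, SE ≈ 9.02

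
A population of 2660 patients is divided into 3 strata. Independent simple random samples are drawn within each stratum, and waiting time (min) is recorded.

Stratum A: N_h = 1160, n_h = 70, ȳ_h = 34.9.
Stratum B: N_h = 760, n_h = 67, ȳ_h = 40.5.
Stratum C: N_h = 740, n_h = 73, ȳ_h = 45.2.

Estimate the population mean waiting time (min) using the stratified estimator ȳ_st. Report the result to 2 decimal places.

ȳ_st ≈ 39.37

N = Σ N_h = 2660. Stratum weights W_h = N_h/N.
ȳ_st = (1160·34.9 + 760·40.5 + 740·45.2) / 2660 = 39.3654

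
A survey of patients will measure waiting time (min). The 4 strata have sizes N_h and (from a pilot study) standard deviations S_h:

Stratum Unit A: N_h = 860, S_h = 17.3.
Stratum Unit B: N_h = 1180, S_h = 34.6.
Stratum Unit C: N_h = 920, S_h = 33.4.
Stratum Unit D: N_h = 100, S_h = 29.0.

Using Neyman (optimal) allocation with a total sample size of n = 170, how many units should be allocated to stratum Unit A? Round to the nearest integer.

28

Neyman allocation: n_h = n · N_h S_h / Σ N_i S_i, with n = 170.
  stratum Unit A: N_h·S_h = 860·17.3 = 14878.00
  stratum Unit B: N_h·S_h = 1180·34.6 = 40828.00
  stratum Unit C: N_h·S_h = 920·33.4 = 30728.00
  stratum Unit D: N_h·S_h = 100·29.0 = 2900.00
Σ N_h S_h = 89334.00
n for stratum Unit A = 170·14878.00/89334.00 = 28.312 → 28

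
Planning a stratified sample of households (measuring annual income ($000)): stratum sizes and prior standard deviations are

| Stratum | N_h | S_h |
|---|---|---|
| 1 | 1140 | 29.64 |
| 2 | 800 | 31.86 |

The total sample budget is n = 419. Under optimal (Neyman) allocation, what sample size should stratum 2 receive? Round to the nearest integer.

Neyman allocation: n_h = n · N_h S_h / Σ N_i S_i, with n = 419.
  stratum 1: N_h·S_h = 1140·29.64 = 33789.60
  stratum 2: N_h·S_h = 800·31.86 = 25488.00
Σ N_h S_h = 59277.60
n for stratum 2 = 419·25488.00/59277.60 = 180.160 → 180

180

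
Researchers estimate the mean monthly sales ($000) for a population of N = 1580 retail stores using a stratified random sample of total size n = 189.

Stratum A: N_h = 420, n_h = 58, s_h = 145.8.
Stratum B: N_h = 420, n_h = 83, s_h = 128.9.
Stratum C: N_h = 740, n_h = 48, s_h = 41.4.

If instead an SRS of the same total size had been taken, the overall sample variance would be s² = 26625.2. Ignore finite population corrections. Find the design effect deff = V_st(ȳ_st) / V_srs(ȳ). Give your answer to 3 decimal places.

deff ≈ 0.340

V̂(ȳ_st) = Σ W_h² s_h²/n_h, with W_h = N_h/N and N = 1580:
  stratum A: (420/1580)²·145.8²/58 = 25.8983
  stratum B: (420/1580)²·128.9²/83 = 14.1453
  stratum C: (740/1580)²·41.4²/48 = 7.83265
V_st = 47.8763
V_srs = s²/n = 26625.2/189 = 140.874
deff = V_st / V_srs = 47.8763/140.874 = 0.3399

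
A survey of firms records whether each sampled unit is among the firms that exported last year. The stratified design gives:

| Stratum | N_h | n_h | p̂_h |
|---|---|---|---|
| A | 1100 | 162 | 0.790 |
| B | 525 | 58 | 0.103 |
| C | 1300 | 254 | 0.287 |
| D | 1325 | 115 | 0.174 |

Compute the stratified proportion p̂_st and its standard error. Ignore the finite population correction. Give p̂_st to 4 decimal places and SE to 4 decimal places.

p̂_st ≈ 0.3592, SE ≈ 0.0171

N = 4250; stratum weights W_h = N_h/N.
p̂_st = Σ W_h p̂_h = (1100·0.790 + 525·0.103 + 1300·0.287 + 1325·0.174)/4250 = 0.35923
V̂(p̂_st) = Σ W_h² p̂_h(1−p̂_h)/(n_h−1):
  stratum A: (1100/4250)²·0.790·0.210/161 = 6.90284e-05
  stratum B: (525/4250)²·0.103·0.897/57 = 2.47341e-05
  stratum C: (1300/4250)²·0.287·0.713/253 = 7.56763e-05
  stratum D: (1325/4250)²·0.174·0.826/114 = 0.00012254
V̂(p̂_st) = 0.000291979; SE = √V̂ = 0.0170874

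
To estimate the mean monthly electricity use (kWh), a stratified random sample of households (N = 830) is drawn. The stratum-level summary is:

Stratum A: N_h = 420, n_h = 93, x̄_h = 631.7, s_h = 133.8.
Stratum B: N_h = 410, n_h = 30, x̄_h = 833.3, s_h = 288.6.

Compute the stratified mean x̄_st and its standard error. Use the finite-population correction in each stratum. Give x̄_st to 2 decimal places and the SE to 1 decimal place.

x̄_st ≈ 731.29, SE ≈ 25.8

x̄_st = Σ W_h x̄_h = (420·631.7 + 410·833.3)/830 = 731.28554
V̂(x̄_st) = Σ W_h² (1 − n_h/N_h) s_h²/n_h, with W_h = N_h/N and N = 830:
  stratum A: (420/830)²·(1 − 93/420)·133.8²/93 = 38.3769
  stratum B: (410/830)²·(1 − 30/410)·288.6²/30 = 627.889
V̂(x̄_st) = 666.266
SE(x̄_st) = √666.266 = 25.8121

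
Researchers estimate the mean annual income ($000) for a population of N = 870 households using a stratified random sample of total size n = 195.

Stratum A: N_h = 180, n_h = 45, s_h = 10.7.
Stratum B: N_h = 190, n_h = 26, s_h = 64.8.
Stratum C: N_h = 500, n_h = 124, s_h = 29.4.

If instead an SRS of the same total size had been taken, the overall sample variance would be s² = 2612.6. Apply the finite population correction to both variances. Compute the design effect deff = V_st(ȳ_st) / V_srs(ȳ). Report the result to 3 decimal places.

deff ≈ 0.814

V̂(ȳ_st) = Σ W_h² (1 − n_h/N_h) s_h²/n_h, with W_h = N_h/N and N = 870:
  stratum A: (180/870)²·(1 − 45/180)·10.7²/45 = 0.0816813
  stratum B: (190/870)²·(1 − 26/190)·64.8²/26 = 6.64868
  stratum C: (500/870)²·(1 − 124/500)·29.4²/124 = 1.73138
V_st = 8.46174
V_srs = (1 − 195/870)·2612.6/195 = 10.395
deff = V_st / V_srs = 8.46174/10.395 = 0.8140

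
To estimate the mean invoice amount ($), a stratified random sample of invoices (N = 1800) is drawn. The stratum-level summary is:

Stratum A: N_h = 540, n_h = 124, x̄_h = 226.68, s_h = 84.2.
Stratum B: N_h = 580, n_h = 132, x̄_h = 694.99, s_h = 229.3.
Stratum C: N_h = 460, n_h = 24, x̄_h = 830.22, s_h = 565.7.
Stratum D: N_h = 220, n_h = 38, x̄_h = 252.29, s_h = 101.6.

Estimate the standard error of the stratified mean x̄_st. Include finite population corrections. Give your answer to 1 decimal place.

V̂(x̄_st) = Σ W_h² (1 − n_h/N_h) s_h²/n_h, with W_h = N_h/N and N = 1800:
  stratum A: (540/1800)²·(1 − 124/540)·84.2²/124 = 3.9641
  stratum B: (580/1800)²·(1 − 132/580)·229.3²/132 = 31.9444
  stratum C: (460/1800)²·(1 − 24/460)·565.7²/24 = 825.392
  stratum D: (220/1800)²·(1 − 38/220)·101.6²/38 = 3.35701
V̂(x̄_st) = 864.658
SE(x̄_st) = √864.658 = 29.4051

SE(x̄_st) ≈ 29.4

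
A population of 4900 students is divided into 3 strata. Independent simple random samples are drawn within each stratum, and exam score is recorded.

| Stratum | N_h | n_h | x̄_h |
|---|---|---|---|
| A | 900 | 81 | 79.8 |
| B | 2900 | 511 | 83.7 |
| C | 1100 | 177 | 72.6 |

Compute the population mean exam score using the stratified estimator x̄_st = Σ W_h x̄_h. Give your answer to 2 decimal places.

x̄_st ≈ 80.49

N = Σ N_h = 4900. Stratum weights W_h = N_h/N.
x̄_st = (900·79.8 + 2900·83.7 + 1100·72.6) / 4900 = 80.4918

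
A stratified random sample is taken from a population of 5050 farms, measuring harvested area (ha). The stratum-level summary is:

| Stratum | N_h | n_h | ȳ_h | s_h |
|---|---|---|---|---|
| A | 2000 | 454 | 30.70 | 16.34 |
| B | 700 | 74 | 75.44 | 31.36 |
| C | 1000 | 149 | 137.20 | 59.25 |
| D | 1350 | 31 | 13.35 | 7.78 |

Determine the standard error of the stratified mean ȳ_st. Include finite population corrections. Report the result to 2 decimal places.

V̂(ȳ_st) = Σ W_h² (1 − n_h/N_h) s_h²/n_h, with W_h = N_h/N and N = 5050:
  stratum A: (2000/5050)²·(1 − 454/2000)·16.34²/454 = 0.0713025
  stratum B: (700/5050)²·(1 − 74/700)·31.36²/74 = 0.228355
  stratum C: (1000/5050)²·(1 − 149/1000)·59.25²/149 = 0.786208
  stratum D: (1350/5050)²·(1 − 31/1350)·7.78²/31 = 0.136331
V̂(ȳ_st) = 1.2222
SE(ȳ_st) = √1.2222 = 1.10553

SE(ȳ_st) ≈ 1.11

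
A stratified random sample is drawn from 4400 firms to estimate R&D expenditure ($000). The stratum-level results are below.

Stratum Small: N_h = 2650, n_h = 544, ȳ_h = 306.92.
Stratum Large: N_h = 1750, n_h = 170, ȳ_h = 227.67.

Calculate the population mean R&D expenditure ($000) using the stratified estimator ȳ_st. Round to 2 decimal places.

ȳ_st ≈ 275.40

N = Σ N_h = 4400. Stratum weights W_h = N_h/N.
ȳ_st = (2650·306.92 + 1750·227.67) / 4400 = 275.4001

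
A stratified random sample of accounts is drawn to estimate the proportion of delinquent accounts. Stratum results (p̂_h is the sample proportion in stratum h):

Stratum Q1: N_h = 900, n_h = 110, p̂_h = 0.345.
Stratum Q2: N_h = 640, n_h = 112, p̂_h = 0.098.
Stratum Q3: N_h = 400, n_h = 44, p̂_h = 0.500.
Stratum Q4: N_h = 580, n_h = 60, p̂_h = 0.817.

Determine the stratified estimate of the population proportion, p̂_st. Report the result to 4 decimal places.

N = 2520; stratum weights W_h = N_h/N.
p̂_st = Σ W_h p̂_h = (900·0.345 + 640·0.098 + 400·0.500 + 580·0.817)/2520 = 0.41551

p̂_st ≈ 0.4155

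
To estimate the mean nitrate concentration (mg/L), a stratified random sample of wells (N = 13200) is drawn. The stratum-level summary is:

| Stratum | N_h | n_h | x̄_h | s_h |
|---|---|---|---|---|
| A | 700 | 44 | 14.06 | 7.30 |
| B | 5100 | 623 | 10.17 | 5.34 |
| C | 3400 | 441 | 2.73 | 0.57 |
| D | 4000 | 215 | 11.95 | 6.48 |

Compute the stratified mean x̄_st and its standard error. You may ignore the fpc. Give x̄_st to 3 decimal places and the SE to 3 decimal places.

x̄_st = Σ W_h x̄_h = (700·14.06 + 5100·10.17 + 3400·2.73 + 4000·11.95)/13200 = 8.99932
V̂(x̄_st) = Σ W_h² s_h²/n_h, with W_h = N_h/N and N = 13200:
  stratum A: (700/13200)²·7.30²/44 = 0.00340597
  stratum B: (5100/13200)²·5.34²/623 = 0.00683262
  stratum C: (3400/13200)²·0.57²/441 = 4.88789e-05
  stratum D: (4000/13200)²·6.48²/215 = 0.0179343
V̂(x̄_st) = 0.0282217
SE(x̄_st) = √0.0282217 = 0.167993

x̄_st ≈ 8.999, SE ≈ 0.168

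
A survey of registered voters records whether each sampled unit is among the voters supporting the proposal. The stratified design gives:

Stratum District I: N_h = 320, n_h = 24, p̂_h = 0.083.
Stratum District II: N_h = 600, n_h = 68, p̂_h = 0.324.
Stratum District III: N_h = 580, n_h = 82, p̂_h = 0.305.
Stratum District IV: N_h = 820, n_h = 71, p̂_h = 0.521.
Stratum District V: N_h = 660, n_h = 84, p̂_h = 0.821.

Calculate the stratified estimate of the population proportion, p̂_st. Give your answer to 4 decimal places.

N = 2980; stratum weights W_h = N_h/N.
p̂_st = Σ W_h p̂_h = (320·0.083 + 600·0.324 + 580·0.305 + 820·0.521 + 660·0.821)/2980 = 0.45870

p̂_st ≈ 0.4587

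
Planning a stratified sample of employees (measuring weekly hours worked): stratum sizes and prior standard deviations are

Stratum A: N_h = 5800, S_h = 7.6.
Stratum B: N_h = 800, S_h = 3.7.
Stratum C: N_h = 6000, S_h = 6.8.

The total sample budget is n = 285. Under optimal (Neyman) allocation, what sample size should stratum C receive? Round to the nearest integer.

Neyman allocation: n_h = n · N_h S_h / Σ N_i S_i, with n = 285.
  stratum A: N_h·S_h = 5800·7.6 = 44080.00
  stratum B: N_h·S_h = 800·3.7 = 2960.00
  stratum C: N_h·S_h = 6000·6.8 = 40800.00
Σ N_h S_h = 87840.00
n for stratum C = 285·40800.00/87840.00 = 132.377 → 132

132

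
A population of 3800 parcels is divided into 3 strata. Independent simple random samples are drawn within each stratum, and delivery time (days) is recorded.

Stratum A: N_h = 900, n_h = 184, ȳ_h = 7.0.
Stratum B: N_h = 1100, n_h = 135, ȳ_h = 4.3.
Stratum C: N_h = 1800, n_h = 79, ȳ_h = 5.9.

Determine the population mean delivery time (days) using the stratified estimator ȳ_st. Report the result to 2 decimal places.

N = Σ N_h = 3800. Stratum weights W_h = N_h/N.
ȳ_st = (900·7.0 + 1100·4.3 + 1800·5.9) / 3800 = 5.6974

ȳ_st ≈ 5.70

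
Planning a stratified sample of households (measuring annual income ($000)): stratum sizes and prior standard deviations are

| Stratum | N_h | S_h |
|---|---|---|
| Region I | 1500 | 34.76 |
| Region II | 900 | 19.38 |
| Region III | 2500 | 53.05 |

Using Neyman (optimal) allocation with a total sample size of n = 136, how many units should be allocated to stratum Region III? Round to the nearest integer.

Neyman allocation: n_h = n · N_h S_h / Σ N_i S_i, with n = 136.
  stratum Region I: N_h·S_h = 1500·34.76 = 52140.00
  stratum Region II: N_h·S_h = 900·19.38 = 17442.00
  stratum Region III: N_h·S_h = 2500·53.05 = 132625.00
Σ N_h S_h = 202207.00
n for stratum Region III = 136·132625.00/202207.00 = 89.201 → 89

89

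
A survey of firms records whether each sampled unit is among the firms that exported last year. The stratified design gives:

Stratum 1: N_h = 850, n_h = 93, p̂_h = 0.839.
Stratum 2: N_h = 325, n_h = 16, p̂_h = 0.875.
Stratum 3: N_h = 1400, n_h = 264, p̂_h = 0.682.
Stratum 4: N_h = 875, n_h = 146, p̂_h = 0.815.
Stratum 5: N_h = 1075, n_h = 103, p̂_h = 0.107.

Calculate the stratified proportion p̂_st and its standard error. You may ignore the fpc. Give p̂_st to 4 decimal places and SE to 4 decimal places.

N = 4525; stratum weights W_h = N_h/N.
p̂_st = Σ W_h p̂_h = (850·0.839 + 325·0.875 + 1400·0.682 + 875·0.815 + 1075·0.107)/4525 = 0.61447
V̂(p̂_st) = Σ W_h² p̂_h(1−p̂_h)/(n_h−1):
  stratum 1: (850/4525)²·0.839·0.161/92 = 5.18085e-05
  stratum 2: (325/4525)²·0.875·0.125/15 = 3.76146e-05
  stratum 3: (1400/4525)²·0.682·0.318/263 = 7.89359e-05
  stratum 4: (875/4525)²·0.815·0.185/145 = 3.88813e-05
  stratum 5: (1075/4525)²·0.107·0.893/102 = 5.28707e-05
V̂(p̂_st) = 0.000260111; SE = √V̂ = 0.016128

p̂_st ≈ 0.6145, SE ≈ 0.0161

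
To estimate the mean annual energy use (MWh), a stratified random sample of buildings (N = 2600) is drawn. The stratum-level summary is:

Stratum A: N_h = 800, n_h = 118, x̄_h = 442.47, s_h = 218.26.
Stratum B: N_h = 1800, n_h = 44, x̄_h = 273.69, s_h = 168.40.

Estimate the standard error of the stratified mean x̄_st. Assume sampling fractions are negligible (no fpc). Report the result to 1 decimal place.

SE(x̄_st) ≈ 18.6

V̂(x̄_st) = Σ W_h² s_h²/n_h, with W_h = N_h/N and N = 2600:
  stratum A: (800/2600)²·218.26²/118 = 38.2208
  stratum B: (1800/2600)²·168.40²/44 = 308.908
V̂(x̄_st) = 347.129
SE(x̄_st) = √347.129 = 18.6314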